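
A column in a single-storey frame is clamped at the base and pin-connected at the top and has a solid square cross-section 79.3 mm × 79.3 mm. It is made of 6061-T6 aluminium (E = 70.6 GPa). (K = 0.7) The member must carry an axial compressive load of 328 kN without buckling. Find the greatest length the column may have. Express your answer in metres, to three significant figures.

L_max ≈ 3.78 m

I = a⁴/12 = 79.3⁴/12 = 3.295×10^6 mm⁴
I = 3.295×10^-6 m⁴
At the buckling limit P_cr = P = 3.280×10^5 N
From P_cr = π²EI/(K·L)²:  L = (1/K)·√(π²EI/P_cr) = (1/0.7)·√(π²×7.06×10^10×3.295×10^-6/3.280×10^5)
L = 3.78 m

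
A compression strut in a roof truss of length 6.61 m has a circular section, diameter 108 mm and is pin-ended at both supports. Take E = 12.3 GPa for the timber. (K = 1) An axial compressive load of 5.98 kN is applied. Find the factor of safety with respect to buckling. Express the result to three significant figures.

n ≈ 3.10

I = πd⁴/64 = π×108⁴/64 = 6.678×10^6 mm⁴
I = 6.678×10^6 mm⁴ = 6.678×10^-6 m⁴
Effective length L_e = K·L = 1 × 6.61 = 6.610 m
P_cr = π²EI / L_e² = π² × 12.3×10⁹ × 6.678×10^-6 / 6.610² = 1.856×10^4 N
Factor of safety n = P_cr / P = 18.555 / 5.98 = 3.10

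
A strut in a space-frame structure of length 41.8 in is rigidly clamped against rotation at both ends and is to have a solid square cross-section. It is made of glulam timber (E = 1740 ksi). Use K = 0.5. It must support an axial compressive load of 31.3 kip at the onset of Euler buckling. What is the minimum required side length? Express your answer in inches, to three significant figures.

a ≈ 1.76 in

L_e = K·L = 0.5 × 41.8 = 20.90 in
Required I = P_cr·L_e²/(π²E) = 3.130×10^4 × 20.90² / (π² × 1.74×10^6) = 0.7961 in⁴
Solid square: I = a⁴/12  ⇒  a = (12I)^(1/4) = (12×0.7961)^(1/4) = 1.76 in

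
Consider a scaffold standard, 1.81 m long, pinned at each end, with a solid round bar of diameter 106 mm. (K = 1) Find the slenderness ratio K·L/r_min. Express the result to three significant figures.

For a solid circle r = d/4 = 106/4 = 26.50 mm
L_e = K·L = 1 × 1.81 m = 1.810 m = 1810.0 mm
λ = L_e / r_min = 1810.0 / 26.50 = 68.3

λ ≈ 68.3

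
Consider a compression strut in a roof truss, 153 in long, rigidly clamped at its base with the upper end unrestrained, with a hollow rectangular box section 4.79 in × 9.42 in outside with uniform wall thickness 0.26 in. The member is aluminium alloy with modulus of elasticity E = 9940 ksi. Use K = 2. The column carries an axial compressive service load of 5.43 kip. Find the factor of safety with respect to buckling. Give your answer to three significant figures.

n ≈ 5.51

Inner dimensions: h_i = 9.42 − 2×0.26 = 8.900 in, b_i = 4.79 − 2×0.26 = 4.270 in
Weak-axis I_min = (h_o·b_o³ − h_i·b_i³)/12 with b_o = 4.79, b_i = 4.270 in (shorter outer/inner sides).
I_min = (9.42×4.79³ − 8.900×4.270³)/12 = 28.53 in⁴
Effective length L_e = K·L = 2 × 153 = 306.0 in
P_cr = π²EI / L_e² = π² × 9940×10³ × 28.53 / 306.0² = 2.989×10^4 lb
Factor of safety n = P_cr / P = 29.893 / 5.43 = 5.51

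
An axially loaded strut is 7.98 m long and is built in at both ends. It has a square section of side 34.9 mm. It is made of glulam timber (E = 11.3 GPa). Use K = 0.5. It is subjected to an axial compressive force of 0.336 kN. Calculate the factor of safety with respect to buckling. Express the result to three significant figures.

n ≈ 2.58

I = a⁴/12 = 34.9⁴/12 = 1.236×10^5 mm⁴
I = 1.236×10^5 mm⁴ = 1.236×10^-7 m⁴
Effective length L_e = K·L = 0.5 × 7.98 = 3.990 m
P_cr = π²EI / L_e² = π² × 11.3×10⁹ × 1.236×10^-7 / 3.990² = 866.1 N
Factor of safety n = P_cr / P = 0.86607 / 0.336 = 2.58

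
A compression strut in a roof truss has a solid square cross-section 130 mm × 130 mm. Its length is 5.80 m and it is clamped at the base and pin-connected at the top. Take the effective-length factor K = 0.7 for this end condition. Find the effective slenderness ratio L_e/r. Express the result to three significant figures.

For a square r = a/√12 = 130/√12 = 37.53 mm
L_e = K·L = 0.7 × 5.80 m = 4.060 m = 4060.0 mm
λ = L_e / r_min = 4060.0 / 37.53 = 108

λ ≈ 108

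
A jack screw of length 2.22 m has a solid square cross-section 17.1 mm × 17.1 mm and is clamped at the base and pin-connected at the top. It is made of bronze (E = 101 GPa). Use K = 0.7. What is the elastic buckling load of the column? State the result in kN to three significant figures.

I = a⁴/12 = 17.1⁴/12 = 7.125×10^3 mm⁴
I = 7.125×10^3 mm⁴ = 7.125×10^-9 m⁴
Effective length L_e = K·L = 0.7 × 2.22 = 1.554 m
P_cr = π²EI / L_e² = π² × 101×10⁹ × 7.125×10^-9 / 1.554² = 2.941×10^3 N

P_cr ≈ 2.94 kN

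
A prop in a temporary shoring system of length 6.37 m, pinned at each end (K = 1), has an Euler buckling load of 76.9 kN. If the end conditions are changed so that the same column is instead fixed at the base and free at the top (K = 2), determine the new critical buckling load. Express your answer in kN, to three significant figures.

P_cr ∝ 1/K², so P_cr,new = P_cr,old × (K_old/K_new)² = 76.9 × (1/2)²
= 76.9 × 0.2500 = 19.2 kN

P_cr ≈ 19.2 kN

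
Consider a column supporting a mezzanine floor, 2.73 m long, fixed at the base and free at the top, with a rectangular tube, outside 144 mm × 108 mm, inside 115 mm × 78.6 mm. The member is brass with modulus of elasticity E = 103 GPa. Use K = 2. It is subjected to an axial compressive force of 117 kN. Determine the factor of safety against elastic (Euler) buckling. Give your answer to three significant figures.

Weak-axis I_min = (h_o·b_o³ − h_i·b_i³)/12 with b_o = 108, b_i = 78.60 mm (shorter outer/inner sides).
I_min = (144×108³ − 115.0×78.60³)/12 = 1.046×10^7 mm⁴
I = 1.046×10^7 mm⁴ = 1.046×10^-5 m⁴
Effective length L_e = K·L = 2 × 2.73 = 5.460 m
P_cr = π²EI / L_e² = π² × 103×10⁹ × 1.046×10^-5 / 5.460² = 3.568×10^5 N
Factor of safety n = P_cr / P = 356.79 / 117 = 3.05

n ≈ 3.05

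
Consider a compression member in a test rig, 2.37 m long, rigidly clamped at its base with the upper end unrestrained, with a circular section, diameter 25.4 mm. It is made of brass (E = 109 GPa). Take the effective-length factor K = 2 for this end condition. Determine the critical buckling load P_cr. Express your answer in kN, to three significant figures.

P_cr ≈ 0.978 kN

I = πd⁴/64 = π×25.4⁴/64 = 2.043×10^4 mm⁴
I = 2.043×10^4 mm⁴ = 2.043×10^-8 m⁴
Effective length L_e = K·L = 2 × 2.37 = 4.740 m
P_cr = π²EI / L_e² = π² × 109×10⁹ × 2.043×10^-8 / 4.740² = 978.3 N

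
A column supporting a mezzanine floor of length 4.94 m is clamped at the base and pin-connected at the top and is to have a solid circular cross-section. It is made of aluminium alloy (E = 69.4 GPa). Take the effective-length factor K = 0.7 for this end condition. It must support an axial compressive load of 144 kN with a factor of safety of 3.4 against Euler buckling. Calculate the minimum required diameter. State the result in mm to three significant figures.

Required P_cr = n·P = 3.4 × 144 = 489.6 kN
L_e = K·L = 0.7 × 4.94 = 3.458 m
Required I = P_cr·L_e²/(π²E) = 4.896×10^5 × 3.458² / (π² × 6.94×10^10) = 8.547×10^-6 m⁴
I_req = 8.547×10^6 mm⁴
Solid circle: I = πd⁴/64  ⇒  d = (64I/π)^(1/4) = (64×8.547×10^6/π)^(1/4) = 115 mm

d ≈ 115 mm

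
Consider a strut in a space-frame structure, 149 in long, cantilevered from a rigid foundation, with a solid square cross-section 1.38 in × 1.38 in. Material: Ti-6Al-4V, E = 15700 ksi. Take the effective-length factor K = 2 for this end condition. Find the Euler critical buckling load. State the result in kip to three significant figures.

P_cr ≈ 0.527 kip

I = a⁴/12 = 1.38⁴/12 = 0.3022 in⁴
Effective length L_e = K·L = 2 × 149 = 298.0 in
P_cr = π²EI / L_e² = π² × 15700×10³ × 0.3022 / 298.0² = 527.4 lb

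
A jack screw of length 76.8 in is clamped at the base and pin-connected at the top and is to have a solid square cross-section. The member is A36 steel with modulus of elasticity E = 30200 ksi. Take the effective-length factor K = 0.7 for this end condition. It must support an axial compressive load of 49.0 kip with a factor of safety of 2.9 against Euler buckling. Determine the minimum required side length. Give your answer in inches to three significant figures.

a ≈ 2.02 in

Required P_cr = n·P = 2.9 × 49.0 = 142.1 kip
L_e = K·L = 0.7 × 76.8 = 53.76 in
Required I = P_cr·L_e²/(π²E) = 1.421×10^5 × 53.76² / (π² × 3.02×10^7) = 1.378 in⁴
Solid square: I = a⁴/12  ⇒  a = (12I)^(1/4) = (12×1.378)^(1/4) = 2.02 in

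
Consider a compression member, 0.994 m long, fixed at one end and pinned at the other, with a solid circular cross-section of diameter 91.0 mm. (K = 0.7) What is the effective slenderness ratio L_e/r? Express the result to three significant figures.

For a solid circle r = d/4 = 91.0/4 = 22.75 mm
L_e = K·L = 0.7 × 0.994 m = 0.6958 m = 695.80 mm
λ = L_e / r_min = 695.80 / 22.75 = 30.6

λ ≈ 30.6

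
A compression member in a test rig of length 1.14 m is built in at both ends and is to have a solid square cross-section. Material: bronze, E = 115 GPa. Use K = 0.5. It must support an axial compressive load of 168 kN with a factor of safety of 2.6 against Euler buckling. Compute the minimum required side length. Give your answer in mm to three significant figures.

a ≈ 35.0 mm

Required P_cr = n·P = 2.6 × 168 = 436.8 kN
L_e = K·L = 0.5 × 1.14 = 0.5700 m
Required I = P_cr·L_e²/(π²E) = 4.368×10^5 × 0.5700² / (π² × 1.15×10^11) = 1.250×10^-7 m⁴
I_req = 1.250×10^5 mm⁴
Solid square: I = a⁴/12  ⇒  a = (12I)^(1/4) = (12×1.250×10^5)^(1/4) = 35.0 mm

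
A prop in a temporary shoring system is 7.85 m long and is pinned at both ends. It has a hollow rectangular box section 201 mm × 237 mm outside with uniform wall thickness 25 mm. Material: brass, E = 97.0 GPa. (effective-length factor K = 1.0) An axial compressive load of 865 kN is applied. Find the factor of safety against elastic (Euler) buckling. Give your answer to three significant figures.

n ≈ 1.92

Inner dimensions: h_i = 237 − 2×25 = 187.0 mm, b_i = 201 − 2×25 = 151.0 mm
Weak-axis I_min = (h_o·b_o³ − h_i·b_i³)/12 with b_o = 201, b_i = 151.0 mm (shorter outer/inner sides).
I_min = (237×201³ − 187.0×151.0³)/12 = 1.067×10^8 mm⁴
I = 1.067×10^8 mm⁴ = 1.067×10^-4 m⁴
Effective length L_e = K·L = 1 × 7.85 = 7.850 m
P_cr = π²EI / L_e² = π² × 97.0×10⁹ × 1.067×10^-4 / 7.850² = 1.658×10^6 N
Factor of safety n = P_cr / P = 1658.1 / 865 = 1.92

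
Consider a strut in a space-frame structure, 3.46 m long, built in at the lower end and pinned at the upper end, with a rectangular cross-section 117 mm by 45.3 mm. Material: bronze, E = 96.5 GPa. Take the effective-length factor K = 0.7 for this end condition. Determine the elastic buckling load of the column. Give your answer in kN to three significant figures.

Buckling occurs about the weak axis: I_min = h·b³/12 with b = 45.3 mm (the shorter side).
I_min = 117×45.3³/12 = 9.064×10^5 mm⁴
I = 9.064×10^5 mm⁴ = 9.064×10^-7 m⁴
Effective length L_e = K·L = 0.7 × 3.46 = 2.422 m
P_cr = π²EI / L_e² = π² × 96.5×10⁹ × 9.064×10^-7 / 2.422² = 1.472×10^5 N

P_cr ≈ 147 kN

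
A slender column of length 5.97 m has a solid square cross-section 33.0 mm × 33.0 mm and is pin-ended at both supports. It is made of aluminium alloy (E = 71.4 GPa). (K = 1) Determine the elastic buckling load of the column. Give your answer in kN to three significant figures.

I = a⁴/12 = 33.0⁴/12 = 9.883×10^4 mm⁴
I = 9.883×10^4 mm⁴ = 9.883×10^-8 m⁴
Effective length L_e = K·L = 1 × 5.97 = 5.970 m
P_cr = π²EI / L_e² = π² × 71.4×10⁹ × 9.883×10^-8 / 5.970² = 1.954×10^3 N

P_cr ≈ 1.95 kN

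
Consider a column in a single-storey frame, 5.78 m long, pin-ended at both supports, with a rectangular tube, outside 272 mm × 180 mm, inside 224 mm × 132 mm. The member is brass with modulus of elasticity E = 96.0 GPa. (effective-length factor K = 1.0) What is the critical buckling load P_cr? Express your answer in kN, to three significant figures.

Weak-axis I_min = (h_o·b_o³ − h_i·b_i³)/12 with b_o = 180, b_i = 132.0 mm (shorter outer/inner sides).
I_min = (272×180³ − 224.0×132.0³)/12 = 8.926×10^7 mm⁴
I = 8.926×10^7 mm⁴ = 8.926×10^-5 m⁴
Effective length L_e = K·L = 1 × 5.78 = 5.780 m
P_cr = π²EI / L_e² = π² × 96.0×10⁹ × 8.926×10^-5 / 5.780² = 2.531×10^6 N

P_cr ≈ 2530 kN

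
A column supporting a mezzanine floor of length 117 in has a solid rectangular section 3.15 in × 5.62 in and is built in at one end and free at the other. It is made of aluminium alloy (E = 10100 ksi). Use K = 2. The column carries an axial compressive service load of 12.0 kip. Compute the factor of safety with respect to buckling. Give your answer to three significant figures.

n ≈ 2.22

Buckling occurs about the weak axis: I_min = h·b³/12 with b = 3.15 in (the shorter side).
I_min = 5.62×3.15³/12 = 14.64 in⁴
Effective length L_e = K·L = 2 × 117 = 234.0 in
P_cr = π²EI / L_e² = π² × 10100×10³ × 14.64 / 234.0² = 2.665×10^4 lb
Factor of safety n = P_cr / P = 26.649 / 12.0 = 2.22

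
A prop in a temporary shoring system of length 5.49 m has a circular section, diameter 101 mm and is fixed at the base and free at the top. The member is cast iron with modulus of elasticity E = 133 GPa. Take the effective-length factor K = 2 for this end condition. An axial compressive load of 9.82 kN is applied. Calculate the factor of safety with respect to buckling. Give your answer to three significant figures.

n ≈ 5.66

I = πd⁴/64 = π×101⁴/64 = 5.108×10^6 mm⁴
I = 5.108×10^6 mm⁴ = 5.108×10^-6 m⁴
Effective length L_e = K·L = 2 × 5.49 = 10.98 m
P_cr = π²EI / L_e² = π² × 133×10⁹ × 5.108×10^-6 / 10.98² = 5.562×10^4 N
Factor of safety n = P_cr / P = 55.616 / 9.82 = 5.66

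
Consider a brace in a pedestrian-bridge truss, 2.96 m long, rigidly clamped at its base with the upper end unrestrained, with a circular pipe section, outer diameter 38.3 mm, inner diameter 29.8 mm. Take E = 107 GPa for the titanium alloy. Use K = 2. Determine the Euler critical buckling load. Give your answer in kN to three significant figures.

d_o = 38.3 mm, d_i = 29.8 mm
I = π(d_o⁴ − d_i⁴)/64 = π(38.3⁴ − 29.80⁴)/64 = 6.691×10^4 mm⁴
I = 6.691×10^4 mm⁴ = 6.691×10^-8 m⁴
Effective length L_e = K·L = 2 × 2.96 = 5.920 m
P_cr = π²EI / L_e² = π² × 107×10⁹ × 6.691×10^-8 / 5.920² = 2.016×10^3 N

P_cr ≈ 2.02 kN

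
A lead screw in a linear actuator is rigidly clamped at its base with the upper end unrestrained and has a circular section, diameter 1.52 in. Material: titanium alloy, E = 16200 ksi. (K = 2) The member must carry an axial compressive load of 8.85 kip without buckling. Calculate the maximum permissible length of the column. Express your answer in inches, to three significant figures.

I = πd⁴/64 = π×1.52⁴/64 = 0.2620 in⁴
At the buckling limit P_cr = P = 8.850×10^3 lb
From P_cr = π²EI/(K·L)²:  L = (1/K)·√(π²EI/P_cr) = (1/2)·√(π²×1.62×10^7×0.2620/8.850×10^3)
L = 34.4 in

L_max ≈ 34.4 in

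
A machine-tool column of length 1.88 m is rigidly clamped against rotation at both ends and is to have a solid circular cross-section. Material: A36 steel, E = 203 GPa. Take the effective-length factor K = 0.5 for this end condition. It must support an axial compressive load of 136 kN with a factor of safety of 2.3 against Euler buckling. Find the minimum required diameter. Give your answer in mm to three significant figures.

d ≈ 40.9 mm

Required P_cr = n·P = 2.3 × 136 = 312.8 kN
L_e = K·L = 0.5 × 1.88 = 0.9400 m
Required I = P_cr·L_e²/(π²E) = 3.128×10^5 × 0.9400² / (π² × 2.03×10^11) = 1.380×10^-7 m⁴
I_req = 1.380×10^5 mm⁴
Solid circle: I = πd⁴/64  ⇒  d = (64I/π)^(1/4) = (64×1.380×10^5/π)^(1/4) = 40.9 mm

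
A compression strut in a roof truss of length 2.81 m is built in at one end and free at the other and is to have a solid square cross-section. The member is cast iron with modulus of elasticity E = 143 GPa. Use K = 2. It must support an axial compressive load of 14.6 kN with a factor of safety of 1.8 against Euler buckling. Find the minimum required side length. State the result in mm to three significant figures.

a ≈ 51.5 mm

Required P_cr = n·P = 1.8 × 14.6 = 26.28 kN
L_e = K·L = 2 × 2.81 = 5.620 m
Required I = P_cr·L_e²/(π²E) = 2.628×10^4 × 5.620² / (π² × 1.43×10^11) = 5.881×10^-7 m⁴
I_req = 5.881×10^5 mm⁴
Solid square: I = a⁴/12  ⇒  a = (12I)^(1/4) = (12×5.881×10^5)^(1/4) = 51.5 mm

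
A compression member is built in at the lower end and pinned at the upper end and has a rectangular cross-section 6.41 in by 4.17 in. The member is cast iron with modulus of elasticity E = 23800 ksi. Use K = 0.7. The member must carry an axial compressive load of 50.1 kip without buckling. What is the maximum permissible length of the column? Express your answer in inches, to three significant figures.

L_max ≈ 609 in

Buckling occurs about the weak axis: I_min = h·b³/12 with b = 4.17 in (the shorter side).
I_min = 6.41×4.17³/12 = 38.73 in⁴
At the buckling limit P_cr = P = 5.010×10^4 lb
From P_cr = π²EI/(K·L)²:  L = (1/K)·√(π²EI/P_cr) = (1/0.7)·√(π²×2.38×10^7×38.73/5.010×10^4)
L = 609 in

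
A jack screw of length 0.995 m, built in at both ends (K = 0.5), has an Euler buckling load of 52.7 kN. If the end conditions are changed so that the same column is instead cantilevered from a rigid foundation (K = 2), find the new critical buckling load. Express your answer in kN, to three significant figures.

P_cr ≈ 3.29 kN

P_cr ∝ 1/K², so P_cr,new = P_cr,old × (K_old/K_new)² = 52.7 × (0.5/2)²
= 52.7 × 0.06250 = 3.29 kN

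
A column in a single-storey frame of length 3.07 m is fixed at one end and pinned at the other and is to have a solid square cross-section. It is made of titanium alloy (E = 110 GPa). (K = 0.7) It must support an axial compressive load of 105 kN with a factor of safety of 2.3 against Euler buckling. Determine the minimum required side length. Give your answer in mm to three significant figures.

a ≈ 59.3 mm

Required P_cr = n·P = 2.3 × 105 = 241.5 kN
L_e = K·L = 0.7 × 3.07 = 2.149 m
Required I = P_cr·L_e²/(π²E) = 2.415×10^5 × 2.149² / (π² × 1.10×10^11) = 1.027×10^-6 m⁴
I_req = 1.027×10^6 mm⁴
Solid square: I = a⁴/12  ⇒  a = (12I)^(1/4) = (12×1.027×10^6)^(1/4) = 59.3 mm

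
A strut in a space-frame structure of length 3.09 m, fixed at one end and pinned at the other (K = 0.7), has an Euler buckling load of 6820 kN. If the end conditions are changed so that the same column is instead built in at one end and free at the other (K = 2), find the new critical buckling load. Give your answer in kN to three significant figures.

P_cr ∝ 1/K², so P_cr,new = P_cr,old × (K_old/K_new)² = 6820 × (0.7/2)²
= 6820 × 0.1225 = 835 kN

P_cr ≈ 835 kN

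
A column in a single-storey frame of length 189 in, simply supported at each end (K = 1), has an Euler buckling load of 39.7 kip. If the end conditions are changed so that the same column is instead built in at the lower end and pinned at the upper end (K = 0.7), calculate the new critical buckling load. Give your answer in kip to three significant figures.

P_cr ∝ 1/K², so P_cr,new = P_cr,old × (K_old/K_new)² = 39.7 × (1/0.7)²
= 39.7 × 2.041 = 81.0 kip

P_cr ≈ 81.0 kip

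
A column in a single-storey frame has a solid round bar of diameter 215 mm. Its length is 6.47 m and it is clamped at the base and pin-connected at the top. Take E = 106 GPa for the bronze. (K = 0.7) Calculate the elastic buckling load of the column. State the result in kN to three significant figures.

P_cr ≈ 5350 kN

I = πd⁴/64 = π×215⁴/64 = 1.049×10^8 mm⁴
I = 1.049×10^8 mm⁴ = 1.049×10^-4 m⁴
Effective length L_e = K·L = 0.7 × 6.47 = 4.529 m
P_cr = π²EI / L_e² = π² × 106×10⁹ × 1.049×10^-4 / 4.529² = 5.350×10^6 N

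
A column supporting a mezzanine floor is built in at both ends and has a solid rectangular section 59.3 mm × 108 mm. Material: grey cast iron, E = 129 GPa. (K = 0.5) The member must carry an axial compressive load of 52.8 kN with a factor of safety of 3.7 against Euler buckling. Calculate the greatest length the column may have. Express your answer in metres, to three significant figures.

Buckling occurs about the weak axis: I_min = h·b³/12 with b = 59.3 mm (the shorter side).
I_min = 108×59.3³/12 = 1.877×10^6 mm⁴
I = 1.877×10^-6 m⁴
Required critical load P_cr = n·P = 3.7 × 52.8 = 195.4 kN = 1.954×10^5 N
From P_cr = π²EI/(K·L)²:  L = (1/K)·√(π²EI/P_cr) = (1/0.5)·√(π²×1.29×10^11×1.877×10^-6/1.954×10^5)
L = 6.99 m

L_max ≈ 6.99 m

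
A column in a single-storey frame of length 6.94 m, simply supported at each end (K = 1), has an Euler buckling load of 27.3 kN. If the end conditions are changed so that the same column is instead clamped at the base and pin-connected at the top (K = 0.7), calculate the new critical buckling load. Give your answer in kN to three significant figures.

P_cr ≈ 55.7 kN

P_cr ∝ 1/K², so P_cr,new = P_cr,old × (K_old/K_new)² = 27.3 × (1/0.7)²
= 27.3 × 2.041 = 55.7 kN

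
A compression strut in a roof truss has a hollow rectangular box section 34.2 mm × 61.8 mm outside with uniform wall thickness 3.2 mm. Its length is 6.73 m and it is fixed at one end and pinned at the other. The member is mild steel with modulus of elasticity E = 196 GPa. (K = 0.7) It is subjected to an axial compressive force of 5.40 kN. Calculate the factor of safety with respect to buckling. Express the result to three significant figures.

Inner dimensions: h_i = 61.8 − 2×3.2 = 55.40 mm, b_i = 34.2 − 2×3.2 = 27.80 mm
Weak-axis I_min = (h_o·b_o³ − h_i·b_i³)/12 with b_o = 34.2, b_i = 27.80 mm (shorter outer/inner sides).
I_min = (61.8×34.2³ − 55.40×27.80³)/12 = 1.068×10^5 mm⁴
I = 1.068×10^5 mm⁴ = 1.068×10^-7 m⁴
Effective length L_e = K·L = 0.7 × 6.73 = 4.711 m
P_cr = π²EI / L_e² = π² × 196×10⁹ × 1.068×10^-7 / 4.711² = 9.311×10^3 N
Factor of safety n = P_cr / P = 9.3107 / 5.40 = 1.72

n ≈ 1.72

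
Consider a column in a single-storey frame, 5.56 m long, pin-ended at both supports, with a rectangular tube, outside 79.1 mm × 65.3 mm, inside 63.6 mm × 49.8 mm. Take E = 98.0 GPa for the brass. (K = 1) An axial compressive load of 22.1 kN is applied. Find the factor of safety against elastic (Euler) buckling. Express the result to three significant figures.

Weak-axis I_min = (h_o·b_o³ − h_i·b_i³)/12 with b_o = 65.3, b_i = 49.80 mm (shorter outer/inner sides).
I_min = (79.1×65.3³ − 63.60×49.80³)/12 = 1.181×10^6 mm⁴
I = 1.181×10^6 mm⁴ = 1.181×10^-6 m⁴
Effective length L_e = K·L = 1 × 5.56 = 5.560 m
P_cr = π²EI / L_e² = π² × 98.0×10⁹ × 1.181×10^-6 / 5.560² = 3.695×10^4 N
Factor of safety n = P_cr / P = 36.946 / 22.1 = 1.67

n ≈ 1.67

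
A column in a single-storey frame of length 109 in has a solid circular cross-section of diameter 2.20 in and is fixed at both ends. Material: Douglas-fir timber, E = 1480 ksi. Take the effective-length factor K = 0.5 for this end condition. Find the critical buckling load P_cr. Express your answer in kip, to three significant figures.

P_cr ≈ 5.65 kip

I = πd⁴/64 = π×2.20⁴/64 = 1.150 in⁴
Effective length L_e = K·L = 0.5 × 109 = 54.50 in
P_cr = π²EI / L_e² = π² × 1480×10³ × 1.150 / 54.50² = 5.655×10^3 lb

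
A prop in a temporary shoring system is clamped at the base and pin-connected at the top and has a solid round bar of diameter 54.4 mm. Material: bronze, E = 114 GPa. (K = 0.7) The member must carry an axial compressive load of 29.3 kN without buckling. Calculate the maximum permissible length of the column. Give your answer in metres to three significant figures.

I = πd⁴/64 = π×54.4⁴/64 = 4.299×10^5 mm⁴
I = 4.299×10^-7 m⁴
At the buckling limit P_cr = P = 2.930×10^4 N
From P_cr = π²EI/(K·L)²:  L = (1/K)·√(π²EI/P_cr) = (1/0.7)·√(π²×1.14×10^11×4.299×10^-7/2.930×10^4)
L = 5.80 m

L_max ≈ 5.80 m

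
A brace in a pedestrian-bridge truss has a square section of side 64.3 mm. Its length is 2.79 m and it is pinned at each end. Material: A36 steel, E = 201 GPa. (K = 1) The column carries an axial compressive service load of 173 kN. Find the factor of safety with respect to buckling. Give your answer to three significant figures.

n ≈ 2.10

I = a⁴/12 = 64.3⁴/12 = 1.425×10^6 mm⁴
I = 1.425×10^6 mm⁴ = 1.425×10^-6 m⁴
Effective length L_e = K·L = 1 × 2.79 = 2.790 m
P_cr = π²EI / L_e² = π² × 201×10⁹ × 1.425×10^-6 / 2.790² = 3.630×10^5 N
Factor of safety n = P_cr / P = 363.04 / 173 = 2.10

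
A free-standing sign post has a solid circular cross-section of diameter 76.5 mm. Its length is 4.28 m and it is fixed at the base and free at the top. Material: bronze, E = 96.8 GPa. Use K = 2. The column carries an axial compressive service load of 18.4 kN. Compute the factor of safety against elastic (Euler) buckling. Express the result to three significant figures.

I = πd⁴/64 = π×76.5⁴/64 = 1.681×10^6 mm⁴
I = 1.681×10^6 mm⁴ = 1.681×10^-6 m⁴
Effective length L_e = K·L = 2 × 4.28 = 8.560 m
P_cr = π²EI / L_e² = π² × 96.8×10⁹ × 1.681×10^-6 / 8.560² = 2.192×10^4 N
Factor of safety n = P_cr / P = 21.920 / 18.4 = 1.19

n ≈ 1.19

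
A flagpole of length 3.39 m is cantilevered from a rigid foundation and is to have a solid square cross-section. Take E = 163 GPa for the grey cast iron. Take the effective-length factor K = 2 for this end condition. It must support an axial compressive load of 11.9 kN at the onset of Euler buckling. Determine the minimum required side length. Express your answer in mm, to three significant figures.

a ≈ 44.9 mm

L_e = K·L = 2 × 3.39 = 6.780 m
Required I = P_cr·L_e²/(π²E) = 1.190×10^4 × 6.780² / (π² × 1.63×10^11) = 3.400×10^-7 m⁴
I_req = 3.400×10^5 mm⁴
Solid square: I = a⁴/12  ⇒  a = (12I)^(1/4) = (12×3.400×10^5)^(1/4) = 44.9 mm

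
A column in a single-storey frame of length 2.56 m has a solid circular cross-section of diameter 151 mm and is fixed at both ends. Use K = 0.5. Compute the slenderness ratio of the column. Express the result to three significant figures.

I = πd⁴/64 = π×151⁴/64 = 2.552×10^7 mm⁴
A = 1.791×10^4 mm²;  r_min = √(I/A) = √(2.552×10^7/1.791×10^4) = 37.75 mm
L_e = K·L = 0.5 × 2.56 m = 1.280 m = 1280.0 mm
λ = L_e / r_min = 1280.0 / 37.75 = 33.9

λ ≈ 33.9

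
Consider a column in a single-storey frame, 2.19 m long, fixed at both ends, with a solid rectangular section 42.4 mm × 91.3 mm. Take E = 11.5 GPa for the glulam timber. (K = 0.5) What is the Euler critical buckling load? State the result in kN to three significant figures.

Buckling occurs about the weak axis: I_min = h·b³/12 with b = 42.4 mm (the shorter side).
I_min = 91.3×42.4³/12 = 5.799×10^5 mm⁴
I = 5.799×10^5 mm⁴ = 5.799×10^-7 m⁴
Effective length L_e = K·L = 0.5 × 2.19 = 1.095 m
P_cr = π²EI / L_e² = π² × 11.5×10⁹ × 5.799×10^-7 / 1.095² = 5.490×10^4 N

P_cr ≈ 54.9 kN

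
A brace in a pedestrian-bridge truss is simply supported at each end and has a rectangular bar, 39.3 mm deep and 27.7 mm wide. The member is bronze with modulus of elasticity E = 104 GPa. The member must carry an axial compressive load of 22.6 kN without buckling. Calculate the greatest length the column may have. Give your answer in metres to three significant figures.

Buckling occurs about the weak axis: I_min = h·b³/12 with b = 27.7 mm (the shorter side).
I_min = 39.3×27.7³/12 = 6.961×10^4 mm⁴
I = 6.961×10^-8 m⁴
At the buckling limit P_cr = P = 2.260×10^4 N
From P_cr = π²EI/(K·L)²:  L = (1/K)·√(π²EI/P_cr) = (1/1)·√(π²×1.04×10^11×6.961×10^-8/2.260×10^4)
L = 1.78 m

L_max ≈ 1.78 m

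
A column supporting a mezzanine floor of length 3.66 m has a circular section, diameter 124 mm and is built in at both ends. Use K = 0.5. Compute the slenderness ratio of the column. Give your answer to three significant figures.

λ ≈ 59.0

For a solid circle r = d/4 = 124/4 = 31.00 mm
L_e = K·L = 0.5 × 3.66 m = 1.830 m = 1830.0 mm
λ = L_e / r_min = 1830.0 / 31.00 = 59.0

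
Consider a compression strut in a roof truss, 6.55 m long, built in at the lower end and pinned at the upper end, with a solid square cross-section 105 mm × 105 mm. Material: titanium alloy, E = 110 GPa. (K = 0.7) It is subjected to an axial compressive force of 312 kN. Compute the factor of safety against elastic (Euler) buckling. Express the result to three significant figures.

I = a⁴/12 = 105⁴/12 = 1.013×10^7 mm⁴
I = 1.013×10^7 mm⁴ = 1.013×10^-5 m⁴
Effective length L_e = K·L = 0.7 × 6.55 = 4.585 m
P_cr = π²EI / L_e² = π² × 110×10⁹ × 1.013×10^-5 / 4.585² = 5.231×10^5 N
Factor of safety n = P_cr / P = 523.11 / 312 = 1.68

n ≈ 1.68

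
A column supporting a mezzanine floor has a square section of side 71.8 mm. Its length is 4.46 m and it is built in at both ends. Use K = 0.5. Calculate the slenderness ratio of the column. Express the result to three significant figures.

For a square r = a/√12 = 71.8/√12 = 20.73 mm
L_e = K·L = 0.5 × 4.46 m = 2.230 m = 2230.0 mm
λ = L_e / r_min = 2230.0 / 20.73 = 108

λ ≈ 108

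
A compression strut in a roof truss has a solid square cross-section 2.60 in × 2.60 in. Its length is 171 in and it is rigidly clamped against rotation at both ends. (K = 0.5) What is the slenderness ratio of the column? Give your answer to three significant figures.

λ ≈ 114

For a square r = a/√12 = 2.60/√12 = 0.7506 in
L_e = K·L = 0.5 × 171 = 85.50 in
λ = L_e / r_min = 85.500 / 0.7506 = 114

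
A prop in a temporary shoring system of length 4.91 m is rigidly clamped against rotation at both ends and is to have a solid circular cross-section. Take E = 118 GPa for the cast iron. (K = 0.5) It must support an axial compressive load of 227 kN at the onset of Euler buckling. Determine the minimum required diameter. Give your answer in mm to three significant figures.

d ≈ 69.9 mm

L_e = K·L = 0.5 × 4.91 = 2.455 m
Required I = P_cr·L_e²/(π²E) = 2.270×10^5 × 2.455² / (π² × 1.18×10^11) = 1.175×10^-6 m⁴
I_req = 1.175×10^6 mm⁴
Solid circle: I = πd⁴/64  ⇒  d = (64I/π)^(1/4) = (64×1.175×10^6/π)^(1/4) = 69.9 mm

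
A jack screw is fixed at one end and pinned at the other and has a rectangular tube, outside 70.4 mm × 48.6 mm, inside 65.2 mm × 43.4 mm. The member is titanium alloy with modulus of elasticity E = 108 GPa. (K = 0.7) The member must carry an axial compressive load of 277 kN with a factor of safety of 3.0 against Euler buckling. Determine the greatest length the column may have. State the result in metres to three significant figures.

L_max ≈ 0.775 m

Weak-axis I_min = (h_o·b_o³ − h_i·b_i³)/12 with b_o = 48.6, b_i = 43.40 mm (shorter outer/inner sides).
I_min = (70.4×48.6³ − 65.20×43.40³)/12 = 2.293×10^5 mm⁴
I = 2.293×10^-7 m⁴
Required critical load P_cr = n·P = 3.0 × 277 = 831.0 kN = 8.310×10^5 N
From P_cr = π²EI/(K·L)²:  L = (1/K)·√(π²EI/P_cr) = (1/0.7)·√(π²×1.08×10^11×2.293×10^-7/8.310×10^5)
L = 0.775 m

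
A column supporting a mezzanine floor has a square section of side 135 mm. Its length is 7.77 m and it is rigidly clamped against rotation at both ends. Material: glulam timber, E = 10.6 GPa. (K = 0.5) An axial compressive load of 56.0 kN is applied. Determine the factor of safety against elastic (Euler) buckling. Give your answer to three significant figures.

n ≈ 3.43

I = a⁴/12 = 135⁴/12 = 2.768×10^7 mm⁴
I = 2.768×10^7 mm⁴ = 2.768×10^-5 m⁴
Effective length L_e = K·L = 0.5 × 7.77 = 3.885 m
P_cr = π²EI / L_e² = π² × 10.6×10⁹ × 2.768×10^-5 / 3.885² = 1.919×10^5 N
Factor of safety n = P_cr / P = 191.86 / 56.0 = 3.43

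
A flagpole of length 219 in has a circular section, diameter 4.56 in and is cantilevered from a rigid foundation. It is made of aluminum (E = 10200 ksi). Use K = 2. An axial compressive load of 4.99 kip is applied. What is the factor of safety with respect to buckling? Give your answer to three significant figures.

n ≈ 2.23

I = πd⁴/64 = π×4.56⁴/64 = 21.22 in⁴
Effective length L_e = K·L = 2 × 219 = 438.0 in
P_cr = π²EI / L_e² = π² × 10200×10³ × 21.22 / 438.0² = 1.114×10^4 lb
Factor of safety n = P_cr / P = 11.137 / 4.99 = 2.23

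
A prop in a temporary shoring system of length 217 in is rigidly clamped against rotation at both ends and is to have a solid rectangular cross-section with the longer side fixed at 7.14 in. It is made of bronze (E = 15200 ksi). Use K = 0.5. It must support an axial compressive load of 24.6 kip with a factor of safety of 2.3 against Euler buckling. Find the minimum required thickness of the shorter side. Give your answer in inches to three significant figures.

Required P_cr = n·P = 2.3 × 24.6 = 56.58 kip
L_e = K·L = 0.5 × 217 = 108.5 in
Required I = P_cr·L_e²/(π²E) = 5.658×10^4 × 108.5² / (π² × 1.52×10^7) = 4.440 in⁴
Rectangle, weak axis: I_min = h·b³/12 with h = 7.14 in fixed  ⇒  b = (12I/h)^(1/3) = 1.95 in

b ≈ 1.95 in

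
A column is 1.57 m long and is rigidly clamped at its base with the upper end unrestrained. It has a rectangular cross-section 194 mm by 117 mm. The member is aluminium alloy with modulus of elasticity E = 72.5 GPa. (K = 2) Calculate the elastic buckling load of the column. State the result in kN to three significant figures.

P_cr ≈ 1880 kN

Buckling occurs about the weak axis: I_min = h·b³/12 with b = 117 mm (the shorter side).
I_min = 194×117³/12 = 2.589×10^7 mm⁴
I = 2.589×10^7 mm⁴ = 2.589×10^-5 m⁴
Effective length L_e = K·L = 2 × 1.57 = 3.140 m
P_cr = π²EI / L_e² = π² × 72.5×10⁹ × 2.589×10^-5 / 3.140² = 1.879×10^6 N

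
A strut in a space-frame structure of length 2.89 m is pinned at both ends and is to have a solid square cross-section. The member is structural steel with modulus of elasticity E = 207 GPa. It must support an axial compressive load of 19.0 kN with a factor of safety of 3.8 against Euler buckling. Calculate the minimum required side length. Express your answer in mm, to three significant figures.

Required P_cr = n·P = 3.8 × 19.0 = 72.20 kN
L_e = K·L = 1 × 2.89 = 2.890 m
Required I = P_cr·L_e²/(π²E) = 7.220×10^4 × 2.890² / (π² × 2.07×10^11) = 2.952×10^-7 m⁴
I_req = 2.952×10^5 mm⁴
Solid square: I = a⁴/12  ⇒  a = (12I)^(1/4) = (12×2.952×10^5)^(1/4) = 43.4 mm

a ≈ 43.4 mm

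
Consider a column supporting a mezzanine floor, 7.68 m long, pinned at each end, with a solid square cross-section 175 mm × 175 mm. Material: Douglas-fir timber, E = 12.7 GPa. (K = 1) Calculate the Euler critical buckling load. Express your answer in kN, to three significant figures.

I = a⁴/12 = 175⁴/12 = 7.816×10^7 mm⁴
I = 7.816×10^7 mm⁴ = 7.816×10^-5 m⁴
Effective length L_e = K·L = 1 × 7.68 = 7.680 m
P_cr = π²EI / L_e² = π² × 12.7×10⁹ × 7.816×10^-5 / 7.680² = 1.661×10^5 N

P_cr ≈ 166 kN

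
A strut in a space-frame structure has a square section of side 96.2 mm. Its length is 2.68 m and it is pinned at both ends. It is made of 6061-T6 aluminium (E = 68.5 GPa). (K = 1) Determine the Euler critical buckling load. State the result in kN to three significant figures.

P_cr ≈ 672 kN

I = a⁴/12 = 96.2⁴/12 = 7.137×10^6 mm⁴
I = 7.137×10^6 mm⁴ = 7.137×10^-6 m⁴
Effective length L_e = K·L = 1 × 2.68 = 2.680 m
P_cr = π²EI / L_e² = π² × 68.5×10⁹ × 7.137×10^-6 / 2.680² = 6.718×10^5 N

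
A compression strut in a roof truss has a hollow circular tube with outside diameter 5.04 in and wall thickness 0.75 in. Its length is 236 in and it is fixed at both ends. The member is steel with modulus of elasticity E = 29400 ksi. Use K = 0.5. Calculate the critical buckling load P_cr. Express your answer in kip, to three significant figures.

P_cr ≈ 499 kip

Inner diameter d_i = 5.04 − 2×0.75 = 3.540 in
I = π(d_o⁴ − d_i⁴)/64 = π(5.04⁴ − 3.540⁴)/64 = 23.96 in⁴
Effective length L_e = K·L = 0.5 × 236 = 118.0 in
P_cr = π²EI / L_e² = π² × 29400×10³ × 23.96 / 118.0² = 4.994×10^5 lb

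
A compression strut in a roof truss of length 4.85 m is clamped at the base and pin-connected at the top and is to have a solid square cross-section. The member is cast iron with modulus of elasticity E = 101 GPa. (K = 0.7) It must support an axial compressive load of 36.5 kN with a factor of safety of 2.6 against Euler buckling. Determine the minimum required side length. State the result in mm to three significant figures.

Required P_cr = n·P = 2.6 × 36.5 = 94.90 kN
L_e = K·L = 0.7 × 4.85 = 3.395 m
Required I = P_cr·L_e²/(π²E) = 9.490×10^4 × 3.395² / (π² × 1.01×10^11) = 1.097×10^-6 m⁴
I_req = 1.097×10^6 mm⁴
Solid square: I = a⁴/12  ⇒  a = (12I)^(1/4) = (12×1.097×10^6)^(1/4) = 60.2 mm

a ≈ 60.2 mm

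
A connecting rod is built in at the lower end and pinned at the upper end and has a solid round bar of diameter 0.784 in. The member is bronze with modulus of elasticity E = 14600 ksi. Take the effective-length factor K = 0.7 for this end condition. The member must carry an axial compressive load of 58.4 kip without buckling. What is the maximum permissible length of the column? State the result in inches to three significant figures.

I = πd⁴/64 = π×0.784⁴/64 = 1.855×10^-2 in⁴
At the buckling limit P_cr = P = 5.840×10^4 lb
From P_cr = π²EI/(K·L)²:  L = (1/K)·√(π²EI/P_cr) = (1/0.7)·√(π²×1.46×10^7×1.855×10^-2/5.840×10^4)
L = 9.66 in

L_max ≈ 9.66 in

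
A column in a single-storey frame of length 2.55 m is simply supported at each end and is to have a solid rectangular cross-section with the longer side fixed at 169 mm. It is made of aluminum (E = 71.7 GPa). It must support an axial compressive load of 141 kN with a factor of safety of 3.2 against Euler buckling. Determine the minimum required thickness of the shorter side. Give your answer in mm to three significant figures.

b ≈ 66.5 mm

Required P_cr = n·P = 3.2 × 141 = 451.2 kN
L_e = K·L = 1 × 2.55 = 2.550 m
Required I = P_cr·L_e²/(π²E) = 4.512×10^5 × 2.550² / (π² × 7.17×10^10) = 4.146×10^-6 m⁴
I_req = 4.146×10^6 mm⁴
Rectangle, weak axis: I_min = h·b³/12 with h = 169 mm fixed  ⇒  b = (12I/h)^(1/3) = 66.5 mm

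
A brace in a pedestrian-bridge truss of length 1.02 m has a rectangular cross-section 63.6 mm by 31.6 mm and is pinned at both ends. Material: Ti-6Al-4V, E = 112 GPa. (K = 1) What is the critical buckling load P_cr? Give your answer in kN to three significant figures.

P_cr ≈ 178 kN

Buckling occurs about the weak axis: I_min = h·b³/12 with b = 31.6 mm (the shorter side).
I_min = 63.6×31.6³/12 = 1.672×10^5 mm⁴
I = 1.672×10^5 mm⁴ = 1.672×10^-7 m⁴
Effective length L_e = K·L = 1 × 1.02 = 1.020 m
P_cr = π²EI / L_e² = π² × 112×10⁹ × 1.672×10^-7 / 1.020² = 1.777×10^5 N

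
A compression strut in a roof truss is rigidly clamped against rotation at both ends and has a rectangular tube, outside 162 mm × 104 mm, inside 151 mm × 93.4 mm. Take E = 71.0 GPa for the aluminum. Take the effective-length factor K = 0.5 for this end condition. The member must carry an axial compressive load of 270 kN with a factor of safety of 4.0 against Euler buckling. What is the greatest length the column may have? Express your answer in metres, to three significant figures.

Weak-axis I_min = (h_o·b_o³ − h_i·b_i³)/12 with b_o = 104, b_i = 93.40 mm (shorter outer/inner sides).
I_min = (162×104³ − 151.0×93.40³)/12 = 4.933×10^6 mm⁴
I = 4.933×10^-6 m⁴
Required critical load P_cr = n·P = 4.0 × 270 = 1080 kN = 1.080×10^6 N
From P_cr = π²EI/(K·L)²:  L = (1/K)·√(π²EI/P_cr) = (1/0.5)·√(π²×7.10×10^10×4.933×10^-6/1.080×10^6)
L = 3.58 m

L_max ≈ 3.58 m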